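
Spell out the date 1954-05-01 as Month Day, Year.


ISO 1954-05-01 parses as year=1954, month=05, day=01
Month 5 -> May

May 1, 1954


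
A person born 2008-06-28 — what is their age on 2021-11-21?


Birth: 2008-06-28
Reference: 2021-11-21
Year difference: 2021 - 2008 = 13

13 years old


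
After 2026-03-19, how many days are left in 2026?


Day of year: 78 of 365
Remaining = 365 - 78

287 days


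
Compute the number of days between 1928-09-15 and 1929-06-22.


From 1928-09-15 to 1929-06-22
1928-09-15: days before September = 31 + 29 + 31 + 30 + 31 + 30 + 31 + 31 = 244 (1928 is a leap year); day of year = 244 + 15 = 259
1929-06-22: days before June = 31 + 28 + 31 + 30 + 31 = 151 (1929 is not a leap year); day of year = 151 + 22 = 173
Rest of 1928: 366 - 259 = 107
Total = 107 + 173 = 280

280 days


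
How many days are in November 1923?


November 1923

30 days


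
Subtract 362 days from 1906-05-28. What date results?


Start: 1906-05-28, subtract 362 days
Back 28 days from May 28 reaches April 30, 1906 -> 334 left
April 1906 has 30 days -> back to March 31, 1906 -> 304 left
March 1906 has 31 days -> back to February 28, 1906 -> 273 left
February 1906 has 28 days -> back to January 31, 1906 -> 245 left
January 1906 has 31 days -> back to December 31, 1905 -> 214 left
December 1905 has 31 days -> back to November 30, 1905 -> 183 left
November 1905 has 30 days -> back to October 31, 1905 -> 153 left
October 1905 has 31 days -> back to September 30, 1905 -> 122 left
September 1905 has 30 days -> back to August 31, 1905 -> 92 left
August 1905 has 31 days -> back to July 31, 1905 -> 61 left
July 1905 has 31 days -> back to June 30, 1905 -> 30 left
June 1905 has 30 days -> back to May 31, 1905 -> 0 left
May 1905: 31 - 0 = 31 -> lands on May 31

Result: 1905-05-31


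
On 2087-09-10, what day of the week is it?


Date: September 10, 2087
Anchor: Jan 1, 2087. With p = 2087 - 1 = 2086: (p + p//4 - p//100 + p//400) mod 7 = (2086 + 521 - 20 + 5) mod 7 = 2592 mod 7 = 2 -> Wednesday (Mon=0 ... Sun=6)
Days before September (Jan-Aug): 243; offset = 243 + 10 - 1 = 252
Weekday index = (2 + 252) mod 7 = 2

Day of the week: Wednesday


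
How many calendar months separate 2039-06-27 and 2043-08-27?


From June 2039 to August 2043
4 years * 12 = 48 months, plus 2 months = 50

50 months


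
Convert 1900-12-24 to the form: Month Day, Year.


ISO 1900-12-24 parses as year=1900, month=12, day=24
Month 12 -> December

December 24, 1900


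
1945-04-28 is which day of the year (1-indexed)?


Date: April 28, 1945
Days in months 1 through 3: 90
Plus 28 days in April

Day of year: 118


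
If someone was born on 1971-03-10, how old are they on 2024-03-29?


Birth: 1971-03-10
Reference: 2024-03-29
Year difference: 2024 - 1971 = 53

53 years old


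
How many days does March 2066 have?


March 2066

31 days


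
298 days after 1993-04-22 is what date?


Start: 1993-04-22, add 298 days
April 1993 has 30 days: 30 - 22 = 8 days to April 30 -> 290 left
May 1993 has 31 days -> 259 left
June 1993 has 30 days -> 229 left
July 1993 has 31 days -> 198 left
August 1993 has 31 days -> 167 left
September 1993 has 30 days -> 137 left
October 1993 has 31 days -> 106 left
November 1993 has 30 days -> 76 left
December 1993 has 31 days -> 45 left
January 1994 has 31 days -> 14 left
February 1994: 14 <= 28 -> lands on February 14

Result: 1994-02-14


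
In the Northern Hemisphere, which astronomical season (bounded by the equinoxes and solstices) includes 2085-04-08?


Date: April 8
Astronomical Spring (approx.; exact equinox/solstice day varies by year): March 20 to June 20
April 8 falls within the Spring window

Spring


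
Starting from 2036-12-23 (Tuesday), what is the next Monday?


Current: Tuesday
Target: Monday
Days ahead: 6

Next Monday: 2036-12-29


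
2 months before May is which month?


May is month 5
5 - 2 = 3

March


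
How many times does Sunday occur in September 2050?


September 2050 has 30 days
Anchor: Jan 1, 2050. With p = 2050 - 1 = 2049: (p + p//4 - p//100 + p//400) mod 7 = (2049 + 512 - 20 + 5) mod 7 = 2546 mod 7 = 5 -> Saturday (Mon=0 ... Sun=6)
Days before September (Jan-Aug): 243; September 1 index = (5 + 243) mod 7 = 3 -> Thursday
First Sunday is September 4
Sundays: 4, 11, 18, 25

4 Sundays


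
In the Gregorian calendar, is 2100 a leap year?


Gregorian leap year rule: divisible by 4, but not by 100, unless also by 400.
2100 is divisible by 100 but not 400 -> not a leap year

No


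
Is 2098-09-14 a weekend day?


Anchor: Jan 1, 2098. With p = 2098 - 1 = 2097: (p + p//4 - p//100 + p//400) mod 7 = (2097 + 524 - 20 + 5) mod 7 = 2606 mod 7 = 2 -> Wednesday (Mon=0 ... Sun=6)
Day of year: 257; offset = 256
Weekday index = (2 + 256) mod 7 = 6 -> Sunday
Weekend days: Saturday, Sunday

Yes


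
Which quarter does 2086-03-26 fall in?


Month: March (month 3)
Q1: Jan-Mar, Q2: Apr-Jun, Q3: Jul-Sep, Q4: Oct-Dec

Q1


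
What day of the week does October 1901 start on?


Target: October 1, 1901
Anchor: Jan 1, 1901. With p = 1901 - 1 = 1900: (p + p//4 - p//100 + p//400) mod 7 = (1900 + 475 - 19 + 4) mod 7 = 2360 mod 7 = 1 -> Tuesday (Mon=0 ... Sun=6)
Days before October (Jan-Sep): 273 days
Weekday index = (1 + 273) mod 7 = 1

Tuesday


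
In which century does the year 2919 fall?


Century = (year - 1) // 100 + 1
= (2919 - 1) // 100 + 1
= 2918 // 100 + 1
= 29 + 1

30th century


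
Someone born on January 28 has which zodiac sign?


Date: January 28
Conventional tropical zodiac dates: Aquarius from January 20 onward; Pisces starts February 19
January 28 falls within the Aquarius range

Aquarius


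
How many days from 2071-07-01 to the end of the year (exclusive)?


Day of year: 182 of 365
Remaining = 365 - 182

183 days


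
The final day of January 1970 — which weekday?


January 1970 has 31 days
Anchor: Jan 1, 1970. With p = 1970 - 1 = 1969: (p + p//4 - p//100 + p//400) mod 7 = (1969 + 492 - 19 + 4) mod 7 = 2446 mod 7 = 3 -> Thursday (Mon=0 ... Sun=6)
January 1 is the anchor itself -> Thursday
Last day offset: 31 - 1 = 30 days
Weekday index = (3 + 30) mod 7 = 5

Saturday, January 31


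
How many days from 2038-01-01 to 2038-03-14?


From 2038-01-01 to 2038-03-14
2038-01-01: day of year = 1
2038-03-14: days before March = 31 + 28 = 59 (2038 is not a leap year); day of year = 59 + 14 = 73
Same year: 73 - 1 = 72

72 days


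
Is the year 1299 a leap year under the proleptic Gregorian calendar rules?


Gregorian leap year rule: divisible by 4, but not by 100, unless also by 400.
1299 is not divisible by 4 -> not a leap year

No


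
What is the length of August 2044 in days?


August 2044

31 days


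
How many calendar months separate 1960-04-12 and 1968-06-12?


From April 1960 to June 1968
8 years * 12 = 96 months, plus 2 months = 98

98 months


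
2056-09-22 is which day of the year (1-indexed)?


Date: September 22, 2056
Days in months 1 through 8: 244
Plus 22 days in September

Day of year: 266


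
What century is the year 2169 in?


Century = (year - 1) // 100 + 1
= (2169 - 1) // 100 + 1
= 2168 // 100 + 1
= 21 + 1

22nd century


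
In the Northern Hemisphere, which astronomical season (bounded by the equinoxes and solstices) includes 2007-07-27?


Date: July 27
Astronomical Summer (approx.; exact equinox/solstice day varies by year): June 21 to September 21
July 27 falls within the Summer window

Summer


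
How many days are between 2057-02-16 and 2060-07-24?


From 2057-02-16 to 2060-07-24
2057-02-16: days before February = 31; day of year = 31 + 16 = 47
2060-07-24: days before July = 31 + 29 + 31 + 30 + 31 + 30 = 182 (2060 is a leap year); day of year = 182 + 24 = 206
Rest of 2057: 365 - 47 = 318
Full years 2058 (365), 2059 (365): 730
Total = 318 + 730 + 206 = 1254

1254 days


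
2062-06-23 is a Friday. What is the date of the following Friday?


Current: Friday
Target: Friday
Days ahead: 7

Next Friday: 2062-06-30


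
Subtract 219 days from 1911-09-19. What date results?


Start: 1911-09-19, subtract 219 days
Back 19 days from September 19 reaches August 31, 1911 -> 200 left
August 1911 has 31 days -> back to July 31, 1911 -> 169 left
July 1911 has 31 days -> back to June 30, 1911 -> 138 left
June 1911 has 30 days -> back to May 31, 1911 -> 108 left
May 1911 has 31 days -> back to April 30, 1911 -> 77 left
April 1911 has 30 days -> back to March 31, 1911 -> 47 left
March 1911 has 31 days -> back to February 28, 1911 -> 16 left
February 1911: 28 - 16 = 12 -> lands on February 12

Result: 1911-02-12


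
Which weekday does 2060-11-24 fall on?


Date: November 24, 2060
Anchor: Jan 1, 2060. With p = 2060 - 1 = 2059: (p + p//4 - p//100 + p//400) mod 7 = (2059 + 514 - 20 + 5) mod 7 = 2558 mod 7 = 3 -> Thursday (Mon=0 ... Sun=6)
Days before November (Jan-Oct): 305; offset = 305 + 24 - 1 = 328
Weekday index = (3 + 328) mod 7 = 2

Day of the week: Wednesday


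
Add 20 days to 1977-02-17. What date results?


Start: 1977-02-17, add 20 days
February 1977 has 28 days: 28 - 17 = 11 days to February 28 -> 9 left
March 1977: 9 <= 31 -> lands on March 9

Result: 1977-03-09


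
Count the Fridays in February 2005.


February 2005 has 28 days
Anchor: Jan 1, 2005. With p = 2005 - 1 = 2004: (p + p//4 - p//100 + p//400) mod 7 = (2004 + 501 - 20 + 5) mod 7 = 2490 mod 7 = 5 -> Saturday (Mon=0 ... Sun=6)
Days before February (Jan): 31; February 1 index = (5 + 31) mod 7 = 1 -> Tuesday
First Friday is February 4
Fridays: 4, 11, 18, 25

4 Fridays


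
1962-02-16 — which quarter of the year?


Month: February (month 2)
Q1: Jan-Mar, Q2: Apr-Jun, Q3: Jul-Sep, Q4: Oct-Dec

Q1


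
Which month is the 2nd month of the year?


Month 2 of 12

February


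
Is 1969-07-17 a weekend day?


Anchor: Jan 1, 1969. With p = 1969 - 1 = 1968: (p + p//4 - p//100 + p//400) mod 7 = (1968 + 492 - 19 + 4) mod 7 = 2445 mod 7 = 2 -> Wednesday (Mon=0 ... Sun=6)
Day of year: 198; offset = 197
Weekday index = (2 + 197) mod 7 = 3 -> Thursday
Weekend days: Saturday, Sunday

No


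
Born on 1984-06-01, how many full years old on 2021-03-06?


Birth: 1984-06-01
Reference: 2021-03-06
Year difference: 2021 - 1984 = 37
Birthday not yet reached in 2021, subtract 1

36 years old


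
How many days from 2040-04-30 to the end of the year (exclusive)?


Day of year: 121 of 366
Remaining = 366 - 121

245 days


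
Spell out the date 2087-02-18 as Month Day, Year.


ISO 2087-02-18 parses as year=2087, month=02, day=18
Month 2 -> February

February 18, 2087


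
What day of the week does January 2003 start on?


Target: January 1, 2003
Anchor: Jan 1, 2003. With p = 2003 - 1 = 2002: (p + p//4 - p//100 + p//400) mod 7 = (2002 + 500 - 20 + 5) mod 7 = 2487 mod 7 = 2 -> Wednesday (Mon=0 ... Sun=6)
Offset from anchor: 0 days
Weekday index = (2 + 0) mod 7 = 2

Wednesday


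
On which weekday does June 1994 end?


June 1994 has 30 days
Anchor: Jan 1, 1994. With p = 1994 - 1 = 1993: (p + p//4 - p//100 + p//400) mod 7 = (1993 + 498 - 19 + 4) mod 7 = 2476 mod 7 = 5 -> Saturday (Mon=0 ... Sun=6)
Days before June (Jan-May): 151; June 1 index = (5 + 151) mod 7 = 2 -> Wednesday
Last day offset: 30 - 1 = 29 days
Weekday index = (2 + 29) mod 7 = 3

Thursday, June 30


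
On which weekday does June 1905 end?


June 1905 has 30 days
Anchor: Jan 1, 1905. With p = 1905 - 1 = 1904: (p + p//4 - p//100 + p//400) mod 7 = (1904 + 476 - 19 + 4) mod 7 = 2365 mod 7 = 6 -> Sunday (Mon=0 ... Sun=6)
Days before June (Jan-May): 151; June 1 index = (6 + 151) mod 7 = 3 -> Thursday
Last day offset: 30 - 1 = 29 days
Weekday index = (3 + 29) mod 7 = 4

Friday, June 30


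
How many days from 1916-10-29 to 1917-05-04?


From 1916-10-29 to 1917-05-04
1916-10-29: days before October = 31 + 29 + 31 + 30 + 31 + 30 + 31 + 31 + 30 = 274 (1916 is a leap year); day of year = 274 + 29 = 303
1917-05-04: days before May = 31 + 28 + 31 + 30 = 120 (1917 is not a leap year); day of year = 120 + 4 = 124
Rest of 1916: 366 - 303 = 63
Total = 63 + 124 = 187

187 days


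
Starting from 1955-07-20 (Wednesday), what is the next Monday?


Current: Wednesday
Target: Monday
Days ahead: 5

Next Monday: 1955-07-25


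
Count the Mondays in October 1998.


October 1998 has 31 days
Anchor: Jan 1, 1998. With p = 1998 - 1 = 1997: (p + p//4 - p//100 + p//400) mod 7 = (1997 + 499 - 19 + 4) mod 7 = 2481 mod 7 = 3 -> Thursday (Mon=0 ... Sun=6)
Days before October (Jan-Sep): 273; October 1 index = (3 + 273) mod 7 = 3 -> Thursday
First Monday is October 5
Mondays: 5, 12, 19, 26

4 Mondays


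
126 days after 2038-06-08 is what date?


Start: 2038-06-08, add 126 days
June 2038 has 30 days: 30 - 8 = 22 days to June 30 -> 104 left
July 2038 has 31 days -> 73 left
August 2038 has 31 days -> 42 left
September 2038 has 30 days -> 12 left
October 2038: 12 <= 31 -> lands on October 12

Result: 2038-10-12


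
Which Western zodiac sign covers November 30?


Date: November 30
Conventional tropical zodiac dates: Sagittarius from November 22 onward; Capricorn starts December 22
November 30 falls within the Sagittarius range

Sagittarius


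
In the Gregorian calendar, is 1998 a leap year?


Gregorian leap year rule: divisible by 4, but not by 100, unless also by 400.
1998 is not divisible by 4 -> not a leap year

No


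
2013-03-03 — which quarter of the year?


Month: March (month 3)
Q1: Jan-Mar, Q2: Apr-Jun, Q3: Jul-Sep, Q4: Oct-Dec

Q1


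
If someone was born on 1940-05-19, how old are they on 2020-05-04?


Birth: 1940-05-19
Reference: 2020-05-04
Year difference: 2020 - 1940 = 80
Birthday not yet reached in 2020, subtract 1

79 years old


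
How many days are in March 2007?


March 2007

31 days


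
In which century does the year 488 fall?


Century = (year - 1) // 100 + 1
= (488 - 1) // 100 + 1
= 487 // 100 + 1
= 4 + 1

5th century


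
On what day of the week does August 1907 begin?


Target: August 1, 1907
Anchor: Jan 1, 1907. With p = 1907 - 1 = 1906: (p + p//4 - p//100 + p//400) mod 7 = (1906 + 476 - 19 + 4) mod 7 = 2367 mod 7 = 1 -> Tuesday (Mon=0 ... Sun=6)
Days before August (Jan-Jul): 212 days
Weekday index = (1 + 212) mod 7 = 3

Thursday


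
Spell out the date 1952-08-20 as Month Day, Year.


ISO 1952-08-20 parses as year=1952, month=08, day=20
Month 8 -> August

August 20, 1952


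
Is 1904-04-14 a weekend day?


Anchor: Jan 1, 1904. With p = 1904 - 1 = 1903: (p + p//4 - p//100 + p//400) mod 7 = (1903 + 475 - 19 + 4) mod 7 = 2363 mod 7 = 4 -> Friday (Mon=0 ... Sun=6)
Day of year: 105; offset = 104
Weekday index = (4 + 104) mod 7 = 3 -> Thursday
Weekend days: Saturday, Sunday

No


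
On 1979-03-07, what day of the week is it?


Date: March 7, 1979
Anchor: Jan 1, 1979. With p = 1979 - 1 = 1978: (p + p//4 - p//100 + p//400) mod 7 = (1978 + 494 - 19 + 4) mod 7 = 2457 mod 7 = 0 -> Monday (Mon=0 ... Sun=6)
Days before March (Jan-Feb): 59; offset = 59 + 7 - 1 = 65
Weekday index = (0 + 65) mod 7 = 2

Day of the week: Wednesday


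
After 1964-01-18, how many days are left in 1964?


Day of year: 18 of 366
Remaining = 366 - 18

348 days


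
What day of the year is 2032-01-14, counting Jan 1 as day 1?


Date: January 14, 2032
No months before January
Plus 14 days in January

Day of year: 14


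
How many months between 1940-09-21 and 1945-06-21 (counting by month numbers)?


From September 1940 to June 1945
5 years * 12 = 60 months, minus 3 months = 57

57 months


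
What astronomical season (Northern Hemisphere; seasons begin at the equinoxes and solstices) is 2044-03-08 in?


Date: March 8
Astronomical Winter (approx.; exact equinox/solstice day varies by year): December 21 to March 19
March 8 falls within the Winter window

Winter


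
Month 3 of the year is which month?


Month 3 of 12

March


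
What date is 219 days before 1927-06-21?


Start: 1927-06-21, subtract 219 days
Back 21 days from June 21 reaches May 31, 1927 -> 198 left
May 1927 has 31 days -> back to April 30, 1927 -> 167 left
April 1927 has 30 days -> back to March 31, 1927 -> 137 left
March 1927 has 31 days -> back to February 28, 1927 -> 106 left
February 1927 has 28 days -> back to January 31, 1927 -> 78 left
January 1927 has 31 days -> back to December 31, 1926 -> 47 left
December 1926 has 31 days -> back to November 30, 1926 -> 16 left
November 1926: 30 - 16 = 14 -> lands on November 14

Result: 1926-11-14


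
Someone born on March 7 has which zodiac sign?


Date: March 7
Conventional tropical zodiac dates: Pisces from February 19 onward; Aries starts March 21
March 7 falls within the Pisces range

Pisces


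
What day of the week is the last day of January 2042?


January 2042 has 31 days
Anchor: Jan 1, 2042. With p = 2042 - 1 = 2041: (p + p//4 - p//100 + p//400) mod 7 = (2041 + 510 - 20 + 5) mod 7 = 2536 mod 7 = 2 -> Wednesday (Mon=0 ... Sun=6)
January 1 is the anchor itself -> Wednesday
Last day offset: 31 - 1 = 30 days
Weekday index = (2 + 30) mod 7 = 4

Friday, January 31


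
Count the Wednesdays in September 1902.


September 1902 has 30 days
Anchor: Jan 1, 1902. With p = 1902 - 1 = 1901: (p + p//4 - p//100 + p//400) mod 7 = (1901 + 475 - 19 + 4) mod 7 = 2361 mod 7 = 2 -> Wednesday (Mon=0 ... Sun=6)
Days before September (Jan-Aug): 243; September 1 index = (2 + 243) mod 7 = 0 -> Monday
First Wednesday is September 3
Wednesdays: 3, 10, 17, 24

4 Wednesdays


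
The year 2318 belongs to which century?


Century = (year - 1) // 100 + 1
= (2318 - 1) // 100 + 1
= 2317 // 100 + 1
= 23 + 1

24th century


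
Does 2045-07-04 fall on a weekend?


Anchor: Jan 1, 2045. With p = 2045 - 1 = 2044: (p + p//4 - p//100 + p//400) mod 7 = (2044 + 511 - 20 + 5) mod 7 = 2540 mod 7 = 6 -> Sunday (Mon=0 ... Sun=6)
Day of year: 185; offset = 184
Weekday index = (6 + 184) mod 7 = 1 -> Tuesday
Weekend days: Saturday, Sunday

No


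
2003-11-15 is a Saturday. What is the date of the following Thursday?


Current: Saturday
Target: Thursday
Days ahead: 5

Next Thursday: 2003-11-20


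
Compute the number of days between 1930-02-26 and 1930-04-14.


From 1930-02-26 to 1930-04-14
1930-02-26: days before February = 31; day of year = 31 + 26 = 57
1930-04-14: days before April = 31 + 28 + 31 = 90 (1930 is not a leap year); day of year = 90 + 14 = 104
Same year: 104 - 57 = 47

47 days


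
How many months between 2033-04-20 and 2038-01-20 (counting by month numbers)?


From April 2033 to January 2038
5 years * 12 = 60 months, minus 3 months = 57

57 months


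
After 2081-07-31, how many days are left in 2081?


Day of year: 212 of 365
Remaining = 365 - 212

153 days


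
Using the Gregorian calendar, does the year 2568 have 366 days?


Gregorian leap year rule: divisible by 4, but not by 100, unless also by 400.
2568 is divisible by 4 but not 100 -> leap year

Yes


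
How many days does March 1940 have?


March 1940

31 days


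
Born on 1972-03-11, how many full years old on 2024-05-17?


Birth: 1972-03-11
Reference: 2024-05-17
Year difference: 2024 - 1972 = 52

52 years old


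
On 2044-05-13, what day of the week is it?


Date: May 13, 2044
Anchor: Jan 1, 2044. With p = 2044 - 1 = 2043: (p + p//4 - p//100 + p//400) mod 7 = (2043 + 510 - 20 + 5) mod 7 = 2538 mod 7 = 4 -> Friday (Mon=0 ... Sun=6)
Days before May (Jan-Apr): 121; offset = 121 + 13 - 1 = 133
Weekday index = (4 + 133) mod 7 = 4

Day of the week: Friday


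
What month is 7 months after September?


September is month 9
9 + 7 = 16; wrap: 16 - 12 = 4

April


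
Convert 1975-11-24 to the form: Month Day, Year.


ISO 1975-11-24 parses as year=1975, month=11, day=24
Month 11 -> November

November 24, 1975


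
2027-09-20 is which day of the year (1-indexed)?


Date: September 20, 2027
Days in months 1 through 8: 243
Plus 20 days in September

Day of year: 263


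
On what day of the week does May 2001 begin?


Target: May 1, 2001
Anchor: Jan 1, 2001. With p = 2001 - 1 = 2000: (p + p//4 - p//100 + p//400) mod 7 = (2000 + 500 - 20 + 5) mod 7 = 2485 mod 7 = 0 -> Monday (Mon=0 ... Sun=6)
Days before May (Jan-Apr): 120 days
Weekday index = (0 + 120) mod 7 = 1

Tuesday


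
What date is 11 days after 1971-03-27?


Start: 1971-03-27, add 11 days
March 1971 has 31 days: 31 - 27 = 4 days to March 31 -> 7 left
April 1971: 7 <= 30 -> lands on April 7

Result: 1971-04-07


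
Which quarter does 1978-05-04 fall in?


Month: May (month 5)
Q1: Jan-Mar, Q2: Apr-Jun, Q3: Jul-Sep, Q4: Oct-Dec

Q2


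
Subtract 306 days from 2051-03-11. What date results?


Start: 2051-03-11, subtract 306 days
Back 11 days from March 11 reaches February 28, 2051 -> 295 left
February 2051 has 28 days -> back to January 31, 2051 -> 267 left
January 2051 has 31 days -> back to December 31, 2050 -> 236 left
December 2050 has 31 days -> back to November 30, 2050 -> 205 left
November 2050 has 30 days -> back to October 31, 2050 -> 175 left
October 2050 has 31 days -> back to September 30, 2050 -> 144 left
September 2050 has 30 days -> back to August 31, 2050 -> 114 left
August 2050 has 31 days -> back to July 31, 2050 -> 83 left
July 2050 has 31 days -> back to June 30, 2050 -> 52 left
June 2050 has 30 days -> back to May 31, 2050 -> 22 left
May 2050: 31 - 22 = 9 -> lands on May 9

Result: 2050-05-09


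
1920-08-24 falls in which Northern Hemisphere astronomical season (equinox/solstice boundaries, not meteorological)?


Date: August 24
Astronomical Summer (approx.; exact equinox/solstice day varies by year): June 21 to September 21
August 24 falls within the Summer window

Summer


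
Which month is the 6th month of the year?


Month 6 of 12

June


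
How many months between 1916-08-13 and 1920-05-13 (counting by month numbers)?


From August 1916 to May 1920
4 years * 12 = 48 months, minus 3 months = 45

45 months


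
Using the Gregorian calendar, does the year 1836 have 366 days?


Gregorian leap year rule: divisible by 4, but not by 100, unless also by 400.
1836 is divisible by 4 but not 100 -> leap year

Yes


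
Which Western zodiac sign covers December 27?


Date: December 27
Conventional tropical zodiac dates: Capricorn from December 22 onward; Aquarius starts January 20
December 27 falls within the Capricorn range

Capricorn


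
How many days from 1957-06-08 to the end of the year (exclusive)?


Day of year: 159 of 365
Remaining = 365 - 159

206 days


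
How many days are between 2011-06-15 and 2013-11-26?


From 2011-06-15 to 2013-11-26
2011-06-15: days before June = 31 + 28 + 31 + 30 + 31 = 151 (2011 is not a leap year); day of year = 151 + 15 = 166
2013-11-26: days before November = 31 + 28 + 31 + 30 + 31 + 30 + 31 + 31 + 30 + 31 = 304 (2013 is not a leap year); day of year = 304 + 26 = 330
Rest of 2011: 365 - 166 = 199
Full years 2012 (366): 366
Total = 199 + 366 + 330 = 895

895 days


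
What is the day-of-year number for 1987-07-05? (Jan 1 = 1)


Date: July 5, 1987
Days in months 1 through 6: 181
Plus 5 days in July

Day of year: 186


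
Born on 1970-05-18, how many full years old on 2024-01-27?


Birth: 1970-05-18
Reference: 2024-01-27
Year difference: 2024 - 1970 = 54
Birthday not yet reached in 2024, subtract 1

53 years old


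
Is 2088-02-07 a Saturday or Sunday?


Anchor: Jan 1, 2088. With p = 2088 - 1 = 2087: (p + p//4 - p//100 + p//400) mod 7 = (2087 + 521 - 20 + 5) mod 7 = 2593 mod 7 = 3 -> Thursday (Mon=0 ... Sun=6)
Day of year: 38; offset = 37
Weekday index = (3 + 37) mod 7 = 5 -> Saturday
Weekend days: Saturday, Sunday

Yes


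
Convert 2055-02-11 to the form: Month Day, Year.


ISO 2055-02-11 parses as year=2055, month=02, day=11
Month 2 -> February

February 11, 2055


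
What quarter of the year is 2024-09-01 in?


Month: September (month 9)
Q1: Jan-Mar, Q2: Apr-Jun, Q3: Jul-Sep, Q4: Oct-Dec

Q3


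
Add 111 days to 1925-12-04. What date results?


Start: 1925-12-04, add 111 days
December 1925 has 31 days: 31 - 4 = 27 days to December 31 -> 84 left
January 1926 has 31 days -> 53 left
February 1926 has 28 days -> 25 left
March 1926: 25 <= 31 -> lands on March 25

Result: 1926-03-25


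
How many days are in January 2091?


January 2091

31 days


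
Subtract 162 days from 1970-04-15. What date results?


Start: 1970-04-15, subtract 162 days
Back 15 days from April 15 reaches March 31, 1970 -> 147 left
March 1970 has 31 days -> back to February 28, 1970 -> 116 left
February 1970 has 28 days -> back to January 31, 1970 -> 88 left
January 1970 has 31 days -> back to December 31, 1969 -> 57 left
December 1969 has 31 days -> back to November 30, 1969 -> 26 left
November 1969: 30 - 26 = 4 -> lands on November 4

Result: 1969-11-04


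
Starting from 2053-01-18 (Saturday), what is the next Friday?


Current: Saturday
Target: Friday
Days ahead: 6

Next Friday: 2053-01-24


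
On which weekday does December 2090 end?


December 2090 has 31 days
Anchor: Jan 1, 2090. With p = 2090 - 1 = 2089: (p + p//4 - p//100 + p//400) mod 7 = (2089 + 522 - 20 + 5) mod 7 = 2596 mod 7 = 6 -> Sunday (Mon=0 ... Sun=6)
Days before December (Jan-Nov): 334; December 1 index = (6 + 334) mod 7 = 4 -> Friday
Last day offset: 31 - 1 = 30 days
Weekday index = (4 + 30) mod 7 = 6

Sunday, December 31


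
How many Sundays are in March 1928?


March 1928 has 31 days
Anchor: Jan 1, 1928. With p = 1928 - 1 = 1927: (p + p//4 - p//100 + p//400) mod 7 = (1927 + 481 - 19 + 4) mod 7 = 2393 mod 7 = 6 -> Sunday (Mon=0 ... Sun=6)
Days before March (Jan-Feb): 60; March 1 index = (6 + 60) mod 7 = 3 -> Thursday
First Sunday is March 4
Sundays: 4, 11, 18, 25

4 Sundays


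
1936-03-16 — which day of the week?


Date: March 16, 1936
Anchor: Jan 1, 1936. With p = 1936 - 1 = 1935: (p + p//4 - p//100 + p//400) mod 7 = (1935 + 483 - 19 + 4) mod 7 = 2403 mod 7 = 2 -> Wednesday (Mon=0 ... Sun=6)
Days before March (Jan-Feb): 60; offset = 60 + 16 - 1 = 75
Weekday index = (2 + 75) mod 7 = 0

Day of the week: Monday


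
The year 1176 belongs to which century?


Century = (year - 1) // 100 + 1
= (1176 - 1) // 100 + 1
= 1175 // 100 + 1
= 11 + 1

12th century


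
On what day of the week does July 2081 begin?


Target: July 1, 2081
Anchor: Jan 1, 2081. With p = 2081 - 1 = 2080: (p + p//4 - p//100 + p//400) mod 7 = (2080 + 520 - 20 + 5) mod 7 = 2585 mod 7 = 2 -> Wednesday (Mon=0 ... Sun=6)
Days before July (Jan-Jun): 181 days
Weekday index = (2 + 181) mod 7 = 1

Tuesday


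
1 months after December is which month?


December is month 12
12 + 1 = 13; wrap: 13 - 12 = 1

January


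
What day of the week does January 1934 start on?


Target: January 1, 1934
Anchor: Jan 1, 1934. With p = 1934 - 1 = 1933: (p + p//4 - p//100 + p//400) mod 7 = (1933 + 483 - 19 + 4) mod 7 = 2401 mod 7 = 0 -> Monday (Mon=0 ... Sun=6)
Offset from anchor: 0 days
Weekday index = (0 + 0) mod 7 = 0

Monday


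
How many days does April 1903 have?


April 1903

30 days


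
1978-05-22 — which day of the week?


Date: May 22, 1978
Anchor: Jan 1, 1978. With p = 1978 - 1 = 1977: (p + p//4 - p//100 + p//400) mod 7 = (1977 + 494 - 19 + 4) mod 7 = 2456 mod 7 = 6 -> Sunday (Mon=0 ... Sun=6)
Days before May (Jan-Apr): 120; offset = 120 + 22 - 1 = 141
Weekday index = (6 + 141) mod 7 = 0

Day of the week: Monday


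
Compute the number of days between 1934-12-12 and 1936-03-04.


From 1934-12-12 to 1936-03-04
1934-12-12: days before December = 31 + 28 + 31 + 30 + 31 + 30 + 31 + 31 + 30 + 31 + 30 = 334 (1934 is not a leap year); day of year = 334 + 12 = 346
1936-03-04: days before March = 31 + 29 = 60 (1936 is a leap year); day of year = 60 + 4 = 64
Rest of 1934: 365 - 346 = 19
Full years 1935 (365): 365
Total = 19 + 365 + 64 = 448

448 days


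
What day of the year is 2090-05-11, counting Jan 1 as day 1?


Date: May 11, 2090
Days in months 1 through 4: 120
Plus 11 days in May

Day of year: 131


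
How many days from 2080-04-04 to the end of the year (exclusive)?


Day of year: 95 of 366
Remaining = 366 - 95

271 days


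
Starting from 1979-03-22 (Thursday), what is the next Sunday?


Current: Thursday
Target: Sunday
Days ahead: 3

Next Sunday: 1979-03-25


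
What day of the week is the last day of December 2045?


December 2045 has 31 days
Anchor: Jan 1, 2045. With p = 2045 - 1 = 2044: (p + p//4 - p//100 + p//400) mod 7 = (2044 + 511 - 20 + 5) mod 7 = 2540 mod 7 = 6 -> Sunday (Mon=0 ... Sun=6)
Days before December (Jan-Nov): 334; December 1 index = (6 + 334) mod 7 = 4 -> Friday
Last day offset: 31 - 1 = 30 days
Weekday index = (4 + 30) mod 7 = 6

Sunday, December 31


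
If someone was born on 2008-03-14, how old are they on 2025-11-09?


Birth: 2008-03-14
Reference: 2025-11-09
Year difference: 2025 - 2008 = 17

17 years old


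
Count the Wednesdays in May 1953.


May 1953 has 31 days
Anchor: Jan 1, 1953. With p = 1953 - 1 = 1952: (p + p//4 - p//100 + p//400) mod 7 = (1952 + 488 - 19 + 4) mod 7 = 2425 mod 7 = 3 -> Thursday (Mon=0 ... Sun=6)
Days before May (Jan-Apr): 120; May 1 index = (3 + 120) mod 7 = 4 -> Friday
First Wednesday is May 6
Wednesdays: 6, 13, 20, 27

4 Wednesdays


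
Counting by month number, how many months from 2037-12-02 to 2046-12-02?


From December 2037 to December 2046
9 years * 12 = 108 months = 108

108 months


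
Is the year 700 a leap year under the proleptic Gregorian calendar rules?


Gregorian leap year rule: divisible by 4, but not by 100, unless also by 400.
700 is divisible by 100 but not 400 -> not a leap year

No


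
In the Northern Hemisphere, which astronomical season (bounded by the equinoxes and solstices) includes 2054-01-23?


Date: January 23
Astronomical Winter (approx.; exact equinox/solstice day varies by year): December 21 to March 19
January 23 falls within the Winter window

Winter


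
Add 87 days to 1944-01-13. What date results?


Start: 1944-01-13, add 87 days
January 1944 has 31 days: 31 - 13 = 18 days to January 31 -> 69 left
February 1944 has 29 days -> 40 left
March 1944 has 31 days -> 9 left
April 1944: 9 <= 30 -> lands on April 9

Result: 1944-04-09


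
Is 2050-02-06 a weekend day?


Anchor: Jan 1, 2050. With p = 2050 - 1 = 2049: (p + p//4 - p//100 + p//400) mod 7 = (2049 + 512 - 20 + 5) mod 7 = 2546 mod 7 = 5 -> Saturday (Mon=0 ... Sun=6)
Day of year: 37; offset = 36
Weekday index = (5 + 36) mod 7 = 6 -> Sunday
Weekend days: Saturday, Sunday

Yes


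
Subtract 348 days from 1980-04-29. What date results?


Start: 1980-04-29, subtract 348 days
Back 29 days from April 29 reaches March 31, 1980 -> 319 left
March 1980 has 31 days -> back to February 29, 1980 -> 288 left
February 1980 has 29 days -> back to January 31, 1980 -> 259 left
January 1980 has 31 days -> back to December 31, 1979 -> 228 left
December 1979 has 31 days -> back to November 30, 1979 -> 197 left
November 1979 has 30 days -> back to October 31, 1979 -> 167 left
October 1979 has 31 days -> back to September 30, 1979 -> 136 left
September 1979 has 30 days -> back to August 31, 1979 -> 106 left
August 1979 has 31 days -> back to July 31, 1979 -> 75 left
July 1979 has 31 days -> back to June 30, 1979 -> 44 left
June 1979 has 30 days -> back to May 31, 1979 -> 14 left
May 1979: 31 - 14 = 17 -> lands on May 17

Result: 1979-05-17


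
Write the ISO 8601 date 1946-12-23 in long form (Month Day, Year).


ISO 1946-12-23 parses as year=1946, month=12, day=23
Month 12 -> December

December 23, 1946


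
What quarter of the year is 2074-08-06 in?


Month: August (month 8)
Q1: Jan-Mar, Q2: Apr-Jun, Q3: Jul-Sep, Q4: Oct-Dec

Q3


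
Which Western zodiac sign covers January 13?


Date: January 13
Conventional tropical zodiac dates: Capricorn from December 22 onward; Aquarius starts January 20
January 13 falls within the Capricorn range

Capricorn


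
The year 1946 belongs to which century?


Century = (year - 1) // 100 + 1
= (1946 - 1) // 100 + 1
= 1945 // 100 + 1
= 19 + 1

20th century


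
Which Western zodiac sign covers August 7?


Date: August 7
Conventional tropical zodiac dates: Leo from July 23 onward; Virgo starts August 23
August 7 falls within the Leo range

Leo


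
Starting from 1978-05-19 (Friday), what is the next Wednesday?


Current: Friday
Target: Wednesday
Days ahead: 5

Next Wednesday: 1978-05-24


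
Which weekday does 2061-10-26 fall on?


Date: October 26, 2061
Anchor: Jan 1, 2061. With p = 2061 - 1 = 2060: (p + p//4 - p//100 + p//400) mod 7 = (2060 + 515 - 20 + 5) mod 7 = 2560 mod 7 = 5 -> Saturday (Mon=0 ... Sun=6)
Days before October (Jan-Sep): 273; offset = 273 + 26 - 1 = 298
Weekday index = (5 + 298) mod 7 = 2

Day of the week: Wednesday


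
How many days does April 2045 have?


April 2045

30 days


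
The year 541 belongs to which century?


Century = (year - 1) // 100 + 1
= (541 - 1) // 100 + 1
= 540 // 100 + 1
= 5 + 1

6th century


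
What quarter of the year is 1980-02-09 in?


Month: February (month 2)
Q1: Jan-Mar, Q2: Apr-Jun, Q3: Jul-Sep, Q4: Oct-Dec

Q1


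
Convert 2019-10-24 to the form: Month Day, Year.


ISO 2019-10-24 parses as year=2019, month=10, day=24
Month 10 -> October

October 24, 2019


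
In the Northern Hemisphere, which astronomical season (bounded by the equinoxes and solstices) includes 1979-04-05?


Date: April 5
Astronomical Spring (approx.; exact equinox/solstice day varies by year): March 20 to June 20
April 5 falls within the Spring window

Spring


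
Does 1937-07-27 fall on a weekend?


Anchor: Jan 1, 1937. With p = 1937 - 1 = 1936: (p + p//4 - p//100 + p//400) mod 7 = (1936 + 484 - 19 + 4) mod 7 = 2405 mod 7 = 4 -> Friday (Mon=0 ... Sun=6)
Day of year: 208; offset = 207
Weekday index = (4 + 207) mod 7 = 1 -> Tuesday
Weekend days: Saturday, Sunday

No


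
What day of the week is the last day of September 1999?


September 1999 has 30 days
Anchor: Jan 1, 1999. With p = 1999 - 1 = 1998: (p + p//4 - p//100 + p//400) mod 7 = (1998 + 499 - 19 + 4) mod 7 = 2482 mod 7 = 4 -> Friday (Mon=0 ... Sun=6)
Days before September (Jan-Aug): 243; September 1 index = (4 + 243) mod 7 = 2 -> Wednesday
Last day offset: 30 - 1 = 29 days
Weekday index = (2 + 29) mod 7 = 3

Thursday, September 30


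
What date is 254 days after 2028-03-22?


Start: 2028-03-22, add 254 days
March 2028 has 31 days: 31 - 22 = 9 days to March 31 -> 245 left
April 2028 has 30 days -> 215 left
May 2028 has 31 days -> 184 left
June 2028 has 30 days -> 154 left
July 2028 has 31 days -> 123 left
August 2028 has 31 days -> 92 left
September 2028 has 30 days -> 62 left
October 2028 has 31 days -> 31 left
November 2028 has 30 days -> 1 left
December 2028: 1 <= 31 -> lands on December 1

Result: 2028-12-01


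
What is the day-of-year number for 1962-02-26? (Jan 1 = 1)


Date: February 26, 1962
Days in months 1 through 1: 31
Plus 26 days in February

Day of year: 57


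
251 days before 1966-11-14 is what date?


Start: 1966-11-14, subtract 251 days
Back 14 days from November 14 reaches October 31, 1966 -> 237 left
October 1966 has 31 days -> back to September 30, 1966 -> 206 left
September 1966 has 30 days -> back to August 31, 1966 -> 176 left
August 1966 has 31 days -> back to July 31, 1966 -> 145 left
July 1966 has 31 days -> back to June 30, 1966 -> 114 left
June 1966 has 30 days -> back to May 31, 1966 -> 84 left
May 1966 has 31 days -> back to April 30, 1966 -> 53 left
April 1966 has 30 days -> back to March 31, 1966 -> 23 left
March 1966: 31 - 23 = 8 -> lands on March 8

Result: 1966-03-08


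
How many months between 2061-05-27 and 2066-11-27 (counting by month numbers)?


From May 2061 to November 2066
5 years * 12 = 60 months, plus 6 months = 66

66 months


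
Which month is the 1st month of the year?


Month 1 of 12

January


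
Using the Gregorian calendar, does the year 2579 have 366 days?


Gregorian leap year rule: divisible by 4, but not by 100, unless also by 400.
2579 is not divisible by 4 -> not a leap year

No


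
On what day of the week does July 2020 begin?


Target: July 1, 2020
Anchor: Jan 1, 2020. With p = 2020 - 1 = 2019: (p + p//4 - p//100 + p//400) mod 7 = (2019 + 504 - 20 + 5) mod 7 = 2508 mod 7 = 2 -> Wednesday (Mon=0 ... Sun=6)
Days before July (Jan-Jun): 182 days
Weekday index = (2 + 182) mod 7 = 2

Wednesday


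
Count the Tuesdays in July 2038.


July 2038 has 31 days
Anchor: Jan 1, 2038. With p = 2038 - 1 = 2037: (p + p//4 - p//100 + p//400) mod 7 = (2037 + 509 - 20 + 5) mod 7 = 2531 mod 7 = 4 -> Friday (Mon=0 ... Sun=6)
Days before July (Jan-Jun): 181; July 1 index = (4 + 181) mod 7 = 3 -> Thursday
First Tuesday is July 6
Tuesdays: 6, 13, 20, 27

4 Tuesdays


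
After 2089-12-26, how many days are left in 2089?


Day of year: 360 of 365
Remaining = 365 - 360

5 days


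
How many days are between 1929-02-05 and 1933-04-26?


From 1929-02-05 to 1933-04-26
1929-02-05: days before February = 31; day of year = 31 + 5 = 36
1933-04-26: days before April = 31 + 28 + 31 = 90 (1933 is not a leap year); day of year = 90 + 26 = 116
Rest of 1929: 365 - 36 = 329
Full years 1930 (365), 1931 (365), 1932 (366): 1096
Total = 329 + 1096 + 116 = 1541

1541 days


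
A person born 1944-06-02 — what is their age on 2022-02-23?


Birth: 1944-06-02
Reference: 2022-02-23
Year difference: 2022 - 1944 = 78
Birthday not yet reached in 2022, subtract 1

77 years old


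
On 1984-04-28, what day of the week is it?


Date: April 28, 1984
Anchor: Jan 1, 1984. With p = 1984 - 1 = 1983: (p + p//4 - p//100 + p//400) mod 7 = (1983 + 495 - 19 + 4) mod 7 = 2463 mod 7 = 6 -> Sunday (Mon=0 ... Sun=6)
Days before April (Jan-Mar): 91; offset = 91 + 28 - 1 = 118
Weekday index = (6 + 118) mod 7 = 5

Day of the week: Saturday


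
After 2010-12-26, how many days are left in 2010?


Day of year: 360 of 365
Remaining = 365 - 360

5 days


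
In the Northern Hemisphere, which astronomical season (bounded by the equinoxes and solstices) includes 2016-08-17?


Date: August 17
Astronomical Summer (approx.; exact equinox/solstice day varies by year): June 21 to September 21
August 17 falls within the Summer window

Summer


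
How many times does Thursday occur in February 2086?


February 2086 has 28 days
Anchor: Jan 1, 2086. With p = 2086 - 1 = 2085: (p + p//4 - p//100 + p//400) mod 7 = (2085 + 521 - 20 + 5) mod 7 = 2591 mod 7 = 1 -> Tuesday (Mon=0 ... Sun=6)
Days before February (Jan): 31; February 1 index = (1 + 31) mod 7 = 4 -> Friday
First Thursday is February 7
Thursdays: 7, 14, 21, 28

4 Thursdays


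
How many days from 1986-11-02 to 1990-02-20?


From 1986-11-02 to 1990-02-20
1986-11-02: days before November = 31 + 28 + 31 + 30 + 31 + 30 + 31 + 31 + 30 + 31 = 304 (1986 is not a leap year); day of year = 304 + 2 = 306
1990-02-20: days before February = 31; day of year = 31 + 20 = 51
Rest of 1986: 365 - 306 = 59
Full years 1987 (365), 1988 (366), 1989 (365): 1096
Total = 59 + 1096 + 51 = 1206

1206 days


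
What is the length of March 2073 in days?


March 2073

31 days


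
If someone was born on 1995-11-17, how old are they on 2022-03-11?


Birth: 1995-11-17
Reference: 2022-03-11
Year difference: 2022 - 1995 = 27
Birthday not yet reached in 2022, subtract 1

26 years old


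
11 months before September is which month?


September is month 9
9 - 11 = -2; wrap: -2 + 12 = 10

October


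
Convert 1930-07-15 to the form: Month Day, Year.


ISO 1930-07-15 parses as year=1930, month=07, day=15
Month 7 -> July

July 15, 1930


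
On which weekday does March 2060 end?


March 2060 has 31 days
Anchor: Jan 1, 2060. With p = 2060 - 1 = 2059: (p + p//4 - p//100 + p//400) mod 7 = (2059 + 514 - 20 + 5) mod 7 = 2558 mod 7 = 3 -> Thursday (Mon=0 ... Sun=6)
Days before March (Jan-Feb): 60; March 1 index = (3 + 60) mod 7 = 0 -> Monday
Last day offset: 31 - 1 = 30 days
Weekday index = (0 + 30) mod 7 = 2

Wednesday, March 31
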